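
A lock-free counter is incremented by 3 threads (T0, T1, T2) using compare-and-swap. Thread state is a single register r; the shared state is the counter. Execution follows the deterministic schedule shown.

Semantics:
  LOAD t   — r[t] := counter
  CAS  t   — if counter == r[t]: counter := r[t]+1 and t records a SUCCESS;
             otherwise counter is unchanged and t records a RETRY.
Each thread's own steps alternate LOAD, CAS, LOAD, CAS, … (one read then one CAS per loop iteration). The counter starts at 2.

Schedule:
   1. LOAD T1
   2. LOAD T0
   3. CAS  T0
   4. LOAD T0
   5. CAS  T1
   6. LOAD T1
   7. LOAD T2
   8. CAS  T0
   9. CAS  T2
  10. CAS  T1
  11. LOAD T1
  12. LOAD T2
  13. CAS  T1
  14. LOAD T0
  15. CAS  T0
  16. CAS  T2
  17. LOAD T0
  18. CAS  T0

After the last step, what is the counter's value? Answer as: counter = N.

T1 LOAD — after: cnt=2, r=2 — load
T0 LOAD — after: cnt=2, r=2 — load
T0 CAS — after: cnt=3, r=2 — ok
T0 LOAD — after: cnt=3, r=3 — load
T1 CAS — after: cnt=3, r=2 — retry
T1 LOAD — after: cnt=3, r=3 — load
T2 LOAD — after: cnt=3, r=3 — load
T0 CAS — after: cnt=4, r=3 — ok
T2 CAS — after: cnt=4, r=3 — retry
T1 CAS — after: cnt=4, r=3 — retry
T1 LOAD — after: cnt=4, r=4 — load
T2 LOAD — after: cnt=4, r=4 — load
T1 CAS — after: cnt=5, r=4 — ok
T0 LOAD — after: cnt=5, r=5 — load
T0 CAS — after: cnt=6, r=5 — ok
T2 CAS — after: cnt=6, r=4 — retry
T0 LOAD — after: cnt=6, r=6 — load
T0 CAS — after: cnt=7, r=6 — ok

counter = 7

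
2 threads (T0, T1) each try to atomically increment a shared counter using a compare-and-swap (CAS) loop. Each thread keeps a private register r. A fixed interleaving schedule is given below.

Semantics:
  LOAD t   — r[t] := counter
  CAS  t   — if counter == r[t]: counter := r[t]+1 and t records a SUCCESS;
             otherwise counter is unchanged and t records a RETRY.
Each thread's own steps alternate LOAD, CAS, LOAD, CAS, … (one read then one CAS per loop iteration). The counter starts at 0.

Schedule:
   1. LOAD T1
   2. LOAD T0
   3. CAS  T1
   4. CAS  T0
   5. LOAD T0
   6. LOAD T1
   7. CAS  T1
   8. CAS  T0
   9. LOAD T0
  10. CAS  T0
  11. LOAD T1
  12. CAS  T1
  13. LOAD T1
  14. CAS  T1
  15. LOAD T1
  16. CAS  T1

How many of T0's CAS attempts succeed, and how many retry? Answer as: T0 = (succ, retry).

T0 = (1, 2)

[1] T1.load  rd  (counter 0, T1.r 0)
[2] T0.load  rd  (counter 0, T0.r 0)
[3] T1.cas  hit  (counter 1, T1.r 0)
[4] T0.cas  miss  (counter 1, T0.r 0)
[5] T0.load  rd  (counter 1, T0.r 1)
[6] T1.load  rd  (counter 1, T1.r 1)
[7] T1.cas  hit  (counter 2, T1.r 1)
[8] T0.cas  miss  (counter 2, T0.r 1)
[9] T0.load  rd  (counter 2, T0.r 2)
[10] T0.cas  hit  (counter 3, T0.r 2)
[11] T1.load  rd  (counter 3, T1.r 3)
[12] T1.cas  hit  (counter 4, T1.r 3)
[13] T1.load  rd  (counter 4, T1.r 4)
[14] T1.cas  hit  (counter 5, T1.r 4)
[15] T1.load  rd  (counter 5, T1.r 5)
[16] T1.cas  hit  (counter 6, T1.r 5)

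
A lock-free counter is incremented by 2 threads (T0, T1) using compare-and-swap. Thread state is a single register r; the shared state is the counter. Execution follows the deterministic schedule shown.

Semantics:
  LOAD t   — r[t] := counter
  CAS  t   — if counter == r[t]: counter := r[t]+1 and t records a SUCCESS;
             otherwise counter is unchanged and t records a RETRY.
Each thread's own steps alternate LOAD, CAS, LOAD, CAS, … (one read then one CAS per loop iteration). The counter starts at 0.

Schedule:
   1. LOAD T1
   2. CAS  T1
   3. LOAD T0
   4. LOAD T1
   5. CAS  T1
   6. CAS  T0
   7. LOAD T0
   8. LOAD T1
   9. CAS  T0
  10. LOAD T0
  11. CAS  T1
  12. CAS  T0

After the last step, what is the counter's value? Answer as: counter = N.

#1 T1 reads 0
#2 T1 CAS(0→1) writes; counter now 1
#3 T0 reads 1
#4 T1 reads 1
#5 T1 CAS(1→2) writes; counter now 2
#6 T0 CAS(1→2) fails; counter now 2
#7 T0 reads 2
#8 T1 reads 2
#9 T0 CAS(2→3) writes; counter now 3
#10 T0 reads 3
#11 T1 CAS(2→3) fails; counter now 3
#12 T0 CAS(3→4) writes; counter now 4

counter = 4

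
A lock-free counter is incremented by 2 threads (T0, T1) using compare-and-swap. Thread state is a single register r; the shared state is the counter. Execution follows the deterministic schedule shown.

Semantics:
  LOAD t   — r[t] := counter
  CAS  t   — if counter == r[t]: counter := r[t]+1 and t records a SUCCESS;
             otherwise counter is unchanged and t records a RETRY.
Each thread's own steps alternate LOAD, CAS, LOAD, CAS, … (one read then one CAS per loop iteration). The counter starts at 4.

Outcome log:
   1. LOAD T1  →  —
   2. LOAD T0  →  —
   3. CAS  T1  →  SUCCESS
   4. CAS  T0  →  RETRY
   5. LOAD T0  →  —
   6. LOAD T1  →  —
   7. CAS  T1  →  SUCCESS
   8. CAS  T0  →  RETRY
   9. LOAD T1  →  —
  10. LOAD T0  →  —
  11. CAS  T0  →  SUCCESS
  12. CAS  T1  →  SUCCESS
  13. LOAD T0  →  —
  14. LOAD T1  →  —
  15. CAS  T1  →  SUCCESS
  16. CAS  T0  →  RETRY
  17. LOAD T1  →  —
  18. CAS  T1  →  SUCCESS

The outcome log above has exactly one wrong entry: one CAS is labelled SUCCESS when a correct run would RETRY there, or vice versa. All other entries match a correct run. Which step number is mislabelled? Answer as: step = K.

step = 12

Re-executing:
1. LOAD T1 → mem=4 r[T1]=4 [LOAD]
2. LOAD T0 → mem=4 r[T0]=4 [LOAD]
3. CAS T1 → mem=5 r[T1]=4 [OK]
4. CAS T0 → mem=5 r[T0]=4 [RETRY]
5. LOAD T0 → mem=5 r[T0]=5 [LOAD]
6. LOAD T1 → mem=5 r[T1]=5 [LOAD]
7. CAS T1 → mem=6 r[T1]=5 [OK]
8. CAS T0 → mem=6 r[T0]=5 [RETRY]
9. LOAD T1 → mem=6 r[T1]=6 [LOAD]
10. LOAD T0 → mem=6 r[T0]=6 [LOAD]
11. CAS T0 → mem=7 r[T0]=6 [OK]
12. CAS T1 → mem=7 r[T1]=6 [RETRY]
13. LOAD T0 → mem=7 r[T0]=7 [LOAD]
14. LOAD T1 → mem=7 r[T1]=7 [LOAD]
15. CAS T1 → mem=8 r[T1]=7 [OK]
16. CAS T0 → mem=8 r[T0]=7 [RETRY]
17. LOAD T1 → mem=8 r[T1]=8 [LOAD]
18. CAS T1 → mem=9 r[T1]=8 [OK]
Mismatch at 12.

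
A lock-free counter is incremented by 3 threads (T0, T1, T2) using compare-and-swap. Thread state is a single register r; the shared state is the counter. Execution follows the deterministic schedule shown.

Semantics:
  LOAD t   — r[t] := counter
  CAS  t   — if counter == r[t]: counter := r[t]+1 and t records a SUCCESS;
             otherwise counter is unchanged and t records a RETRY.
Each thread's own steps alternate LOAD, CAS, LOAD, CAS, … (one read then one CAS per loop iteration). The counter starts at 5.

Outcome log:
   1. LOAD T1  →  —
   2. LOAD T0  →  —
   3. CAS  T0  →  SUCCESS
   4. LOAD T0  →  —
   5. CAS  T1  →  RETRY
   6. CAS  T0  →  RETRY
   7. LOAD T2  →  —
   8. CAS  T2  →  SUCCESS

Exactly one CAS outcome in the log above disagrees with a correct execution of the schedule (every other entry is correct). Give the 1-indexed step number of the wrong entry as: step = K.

step = 6

Correct run:
1. LOAD T1 → mem=5 r[T1]=5 [LOAD]
2. LOAD T0 → mem=5 r[T0]=5 [LOAD]
3. CAS T0 → mem=6 r[T0]=5 [OK]
4. LOAD T0 → mem=6 r[T0]=6 [LOAD]
5. CAS T1 → mem=6 r[T1]=5 [RETRY]
6. CAS T0 → mem=7 r[T0]=6 [OK]
7. LOAD T2 → mem=7 r[T2]=7 [LOAD]
8. CAS T2 → mem=8 r[T2]=7 [OK]
Mismatch at 6.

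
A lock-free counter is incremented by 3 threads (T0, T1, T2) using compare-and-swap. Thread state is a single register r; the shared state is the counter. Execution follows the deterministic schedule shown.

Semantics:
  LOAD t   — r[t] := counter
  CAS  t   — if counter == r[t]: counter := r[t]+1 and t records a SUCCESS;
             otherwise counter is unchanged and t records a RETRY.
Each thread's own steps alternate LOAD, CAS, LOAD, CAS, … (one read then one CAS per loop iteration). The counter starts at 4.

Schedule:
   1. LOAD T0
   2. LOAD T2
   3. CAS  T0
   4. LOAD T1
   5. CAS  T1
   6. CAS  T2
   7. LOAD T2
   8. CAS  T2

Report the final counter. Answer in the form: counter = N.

counter = 7

1. LOAD T0 → mem=4 r[T0]=4 [LOAD]
2. LOAD T2 → mem=4 r[T2]=4 [LOAD]
3. CAS T0 → mem=5 r[T0]=4 [OK]
4. LOAD T1 → mem=5 r[T1]=5 [LOAD]
5. CAS T1 → mem=6 r[T1]=5 [OK]
6. CAS T2 → mem=6 r[T2]=4 [RETRY]
7. LOAD T2 → mem=6 r[T2]=6 [LOAD]
8. CAS T2 → mem=7 r[T2]=6 [OK]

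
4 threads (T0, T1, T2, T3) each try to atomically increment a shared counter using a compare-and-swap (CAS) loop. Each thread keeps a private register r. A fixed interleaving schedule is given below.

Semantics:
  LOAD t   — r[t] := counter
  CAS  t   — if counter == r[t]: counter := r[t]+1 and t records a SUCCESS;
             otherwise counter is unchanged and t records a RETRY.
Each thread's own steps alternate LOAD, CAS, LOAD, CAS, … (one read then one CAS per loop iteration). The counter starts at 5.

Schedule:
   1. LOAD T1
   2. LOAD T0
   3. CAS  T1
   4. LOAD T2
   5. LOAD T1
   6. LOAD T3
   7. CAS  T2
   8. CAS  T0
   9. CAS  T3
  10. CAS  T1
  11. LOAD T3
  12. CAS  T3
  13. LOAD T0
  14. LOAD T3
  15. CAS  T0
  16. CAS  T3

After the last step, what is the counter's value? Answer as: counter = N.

counter = 9

1. LOAD T1 → mem=5 r[T1]=5 [LOAD]
2. LOAD T0 → mem=5 r[T0]=5 [LOAD]
3. CAS T1 → mem=6 r[T1]=5 [OK]
4. LOAD T2 → mem=6 r[T2]=6 [LOAD]
5. LOAD T1 → mem=6 r[T1]=6 [LOAD]
6. LOAD T3 → mem=6 r[T3]=6 [LOAD]
7. CAS T2 → mem=7 r[T2]=6 [OK]
8. CAS T0 → mem=7 r[T0]=5 [RETRY]
9. CAS T3 → mem=7 r[T3]=6 [RETRY]
10. CAS T1 → mem=7 r[T1]=6 [RETRY]
11. LOAD T3 → mem=7 r[T3]=7 [LOAD]
12. CAS T3 → mem=8 r[T3]=7 [OK]
13. LOAD T0 → mem=8 r[T0]=8 [LOAD]
14. LOAD T3 → mem=8 r[T3]=8 [LOAD]
15. CAS T0 → mem=9 r[T0]=8 [OK]
16. CAS T3 → mem=9 r[T3]=8 [RETRY]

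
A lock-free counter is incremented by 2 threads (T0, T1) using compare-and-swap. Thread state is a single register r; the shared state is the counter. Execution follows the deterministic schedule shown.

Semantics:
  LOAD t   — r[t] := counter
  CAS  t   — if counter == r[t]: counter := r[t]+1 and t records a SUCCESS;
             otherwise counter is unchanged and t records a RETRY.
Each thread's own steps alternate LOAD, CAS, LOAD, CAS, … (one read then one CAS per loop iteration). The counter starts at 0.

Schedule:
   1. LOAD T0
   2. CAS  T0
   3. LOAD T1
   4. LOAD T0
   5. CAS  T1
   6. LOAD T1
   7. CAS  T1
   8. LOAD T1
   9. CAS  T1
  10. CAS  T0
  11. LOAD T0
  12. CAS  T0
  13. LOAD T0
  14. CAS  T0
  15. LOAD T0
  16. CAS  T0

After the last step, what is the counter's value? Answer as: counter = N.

counter = 7

[1] T0.load  rd  (counter 0, T0.r 0)
[2] T0.cas  hit  (counter 1, T0.r 0)
[3] T1.load  rd  (counter 1, T1.r 1)
[4] T0.load  rd  (counter 1, T0.r 1)
[5] T1.cas  hit  (counter 2, T1.r 1)
[6] T1.load  rd  (counter 2, T1.r 2)
[7] T1.cas  hit  (counter 3, T1.r 2)
[8] T1.load  rd  (counter 3, T1.r 3)
[9] T1.cas  hit  (counter 4, T1.r 3)
[10] T0.cas  miss  (counter 4, T0.r 1)
[11] T0.load  rd  (counter 4, T0.r 4)
[12] T0.cas  hit  (counter 5, T0.r 4)
[13] T0.load  rd  (counter 5, T0.r 5)
[14] T0.cas  hit  (counter 6, T0.r 5)
[15] T0.load  rd  (counter 6, T0.r 6)
[16] T0.cas  hit  (counter 7, T0.r 6)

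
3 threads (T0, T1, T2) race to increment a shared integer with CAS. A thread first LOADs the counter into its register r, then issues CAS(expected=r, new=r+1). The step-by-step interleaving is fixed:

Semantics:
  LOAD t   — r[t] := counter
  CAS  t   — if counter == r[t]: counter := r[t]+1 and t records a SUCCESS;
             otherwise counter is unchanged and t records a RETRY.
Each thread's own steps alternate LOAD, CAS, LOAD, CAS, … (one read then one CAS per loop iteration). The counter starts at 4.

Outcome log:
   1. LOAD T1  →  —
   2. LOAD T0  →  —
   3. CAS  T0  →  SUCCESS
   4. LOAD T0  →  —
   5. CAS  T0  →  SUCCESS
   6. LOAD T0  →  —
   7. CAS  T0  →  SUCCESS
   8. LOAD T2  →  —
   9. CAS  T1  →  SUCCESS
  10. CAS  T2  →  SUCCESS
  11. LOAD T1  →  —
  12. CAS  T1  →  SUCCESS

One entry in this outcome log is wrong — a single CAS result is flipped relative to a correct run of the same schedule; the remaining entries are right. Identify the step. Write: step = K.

Correct run:
   1) LOAD T1:  M=4  r_T1=4
   2) LOAD T0:  M=4  r_T0=4
   3) CAS  T0:  M=5  r_T0=4 ✓
   4) LOAD T0:  M=5  r_T0=5
   5) CAS  T0:  M=6  r_T0=5 ✓
   6) LOAD T0:  M=6  r_T0=6
   7) CAS  T0:  M=7  r_T0=6 ✓
   8) LOAD T2:  M=7  r_T2=7
   9) CAS  T1:  M=7  r_T1=4 ✗
  10) CAS  T2:  M=8  r_T2=7 ✓
  11) LOAD T1:  M=8  r_T1=8
  12) CAS  T1:  M=9  r_T1=8 ✓
Mismatch at 9.

step = 9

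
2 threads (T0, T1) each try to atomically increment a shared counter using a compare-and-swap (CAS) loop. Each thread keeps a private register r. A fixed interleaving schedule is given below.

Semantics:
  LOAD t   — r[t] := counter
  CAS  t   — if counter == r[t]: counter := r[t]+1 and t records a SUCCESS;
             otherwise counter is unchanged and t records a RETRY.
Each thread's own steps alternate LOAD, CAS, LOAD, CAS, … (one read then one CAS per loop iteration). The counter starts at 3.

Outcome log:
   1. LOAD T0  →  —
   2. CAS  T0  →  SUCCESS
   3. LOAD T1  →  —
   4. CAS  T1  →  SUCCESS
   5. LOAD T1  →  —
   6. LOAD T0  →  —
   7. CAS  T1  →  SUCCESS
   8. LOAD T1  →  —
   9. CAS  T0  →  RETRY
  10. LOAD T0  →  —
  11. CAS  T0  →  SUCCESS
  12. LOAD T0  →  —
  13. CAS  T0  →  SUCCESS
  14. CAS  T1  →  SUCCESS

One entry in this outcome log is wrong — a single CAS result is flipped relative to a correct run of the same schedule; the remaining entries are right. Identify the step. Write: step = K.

step = 14

Correct run:
[1] T0.load  rd  (counter 3, T0.r 3)
[2] T0.cas  hit  (counter 4, T0.r 3)
[3] T1.load  rd  (counter 4, T1.r 4)
[4] T1.cas  hit  (counter 5, T1.r 4)
[5] T1.load  rd  (counter 5, T1.r 5)
[6] T0.load  rd  (counter 5, T0.r 5)
[7] T1.cas  hit  (counter 6, T1.r 5)
[8] T1.load  rd  (counter 6, T1.r 6)
[9] T0.cas  miss  (counter 6, T0.r 5)
[10] T0.load  rd  (counter 6, T0.r 6)
[11] T0.cas  hit  (counter 7, T0.r 6)
[12] T0.load  rd  (counter 7, T0.r 7)
[13] T0.cas  hit  (counter 8, T0.r 7)
[14] T1.cas  miss  (counter 8, T1.r 6)
Mismatch at 14.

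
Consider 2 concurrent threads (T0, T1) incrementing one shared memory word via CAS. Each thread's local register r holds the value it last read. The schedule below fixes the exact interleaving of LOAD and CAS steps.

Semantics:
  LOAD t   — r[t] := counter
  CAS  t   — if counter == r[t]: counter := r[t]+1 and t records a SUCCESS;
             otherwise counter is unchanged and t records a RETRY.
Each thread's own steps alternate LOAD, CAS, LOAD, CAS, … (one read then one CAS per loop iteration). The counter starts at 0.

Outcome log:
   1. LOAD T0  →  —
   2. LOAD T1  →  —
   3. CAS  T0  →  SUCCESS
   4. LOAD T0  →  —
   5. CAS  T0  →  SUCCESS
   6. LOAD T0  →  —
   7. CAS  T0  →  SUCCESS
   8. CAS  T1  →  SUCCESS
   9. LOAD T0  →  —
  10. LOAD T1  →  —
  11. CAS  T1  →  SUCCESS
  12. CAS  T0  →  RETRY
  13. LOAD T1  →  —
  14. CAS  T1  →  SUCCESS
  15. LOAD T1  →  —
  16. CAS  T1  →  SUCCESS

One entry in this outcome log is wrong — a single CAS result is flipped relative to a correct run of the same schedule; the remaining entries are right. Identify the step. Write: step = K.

Reference trace:
[1] T0.load  rd  (counter 0, T0.r 0)
[2] T1.load  rd  (counter 0, T1.r 0)
[3] T0.cas  hit  (counter 1, T0.r 0)
[4] T0.load  rd  (counter 1, T0.r 1)
[5] T0.cas  hit  (counter 2, T0.r 1)
[6] T0.load  rd  (counter 2, T0.r 2)
[7] T0.cas  hit  (counter 3, T0.r 2)
[8] T1.cas  miss  (counter 3, T1.r 0)
[9] T0.load  rd  (counter 3, T0.r 3)
[10] T1.load  rd  (counter 3, T1.r 3)
[11] T1.cas  hit  (counter 4, T1.r 3)
[12] T0.cas  miss  (counter 4, T0.r 3)
[13] T1.load  rd  (counter 4, T1.r 4)
[14] T1.cas  hit  (counter 5, T1.r 4)
[15] T1.load  rd  (counter 5, T1.r 5)
[16] T1.cas  hit  (counter 6, T1.r 5)
Mismatch at 8.

step = 8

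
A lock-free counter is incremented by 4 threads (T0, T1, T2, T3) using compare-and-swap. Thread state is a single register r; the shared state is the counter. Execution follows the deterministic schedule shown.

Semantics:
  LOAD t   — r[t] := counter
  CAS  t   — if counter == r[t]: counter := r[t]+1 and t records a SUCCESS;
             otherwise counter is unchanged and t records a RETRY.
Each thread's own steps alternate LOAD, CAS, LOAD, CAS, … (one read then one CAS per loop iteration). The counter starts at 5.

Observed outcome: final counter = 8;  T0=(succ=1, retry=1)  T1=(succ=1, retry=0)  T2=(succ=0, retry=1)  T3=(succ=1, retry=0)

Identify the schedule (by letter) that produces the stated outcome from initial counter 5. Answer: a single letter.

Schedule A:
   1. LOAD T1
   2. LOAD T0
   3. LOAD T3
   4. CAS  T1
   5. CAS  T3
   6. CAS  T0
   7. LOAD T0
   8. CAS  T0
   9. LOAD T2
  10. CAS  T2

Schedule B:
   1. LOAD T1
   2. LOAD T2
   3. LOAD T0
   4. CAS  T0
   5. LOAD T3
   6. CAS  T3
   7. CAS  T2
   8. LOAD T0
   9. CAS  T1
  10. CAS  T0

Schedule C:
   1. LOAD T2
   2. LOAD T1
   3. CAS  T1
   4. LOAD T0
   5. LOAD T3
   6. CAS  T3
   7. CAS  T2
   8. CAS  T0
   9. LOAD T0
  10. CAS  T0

Run C:
   1) LOAD T2:  M=5  r_T2=5
   2) LOAD T1:  M=5  r_T1=5
   3) CAS  T1:  M=6  r_T1=5 ✓
   4) LOAD T0:  M=6  r_T0=6
   5) LOAD T3:  M=6  r_T3=6
   6) CAS  T3:  M=7  r_T3=6 ✓
   7) CAS  T2:  M=7  r_T2=5 ✗
   8) CAS  T0:  M=7  r_T0=6 ✗
   9) LOAD T0:  M=7  r_T0=7
  10) CAS  T0:  M=8  r_T0=7 ✓

C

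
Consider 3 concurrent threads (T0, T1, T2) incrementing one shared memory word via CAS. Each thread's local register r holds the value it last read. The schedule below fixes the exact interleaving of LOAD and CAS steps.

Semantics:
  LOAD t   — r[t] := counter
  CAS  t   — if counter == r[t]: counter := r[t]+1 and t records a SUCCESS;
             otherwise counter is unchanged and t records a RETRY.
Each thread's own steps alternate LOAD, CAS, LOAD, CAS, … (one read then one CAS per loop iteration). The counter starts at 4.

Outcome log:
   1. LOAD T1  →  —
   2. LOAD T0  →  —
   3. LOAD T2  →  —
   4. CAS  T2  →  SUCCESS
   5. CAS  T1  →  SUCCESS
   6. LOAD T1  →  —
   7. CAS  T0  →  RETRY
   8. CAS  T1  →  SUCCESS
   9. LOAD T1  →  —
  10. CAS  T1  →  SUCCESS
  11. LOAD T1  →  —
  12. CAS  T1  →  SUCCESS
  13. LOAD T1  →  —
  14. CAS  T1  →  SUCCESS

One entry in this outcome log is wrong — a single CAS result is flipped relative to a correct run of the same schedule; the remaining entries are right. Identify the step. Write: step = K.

Reference trace:
T1 LOAD — after: cnt=4, r=4 — load
T0 LOAD — after: cnt=4, r=4 — load
T2 LOAD — after: cnt=4, r=4 — load
T2 CAS — after: cnt=5, r=4 — ok
T1 CAS — after: cnt=5, r=4 — retry
T1 LOAD — after: cnt=5, r=5 — load
T0 CAS — after: cnt=5, r=4 — retry
T1 CAS — after: cnt=6, r=5 — ok
T1 LOAD — after: cnt=6, r=6 — load
T1 CAS — after: cnt=7, r=6 — ok
T1 LOAD — after: cnt=7, r=7 — load
T1 CAS — after: cnt=8, r=7 — ok
T1 LOAD — after: cnt=8, r=8 — load
T1 CAS — after: cnt=9, r=8 — ok
Flip is step 5.

step = 5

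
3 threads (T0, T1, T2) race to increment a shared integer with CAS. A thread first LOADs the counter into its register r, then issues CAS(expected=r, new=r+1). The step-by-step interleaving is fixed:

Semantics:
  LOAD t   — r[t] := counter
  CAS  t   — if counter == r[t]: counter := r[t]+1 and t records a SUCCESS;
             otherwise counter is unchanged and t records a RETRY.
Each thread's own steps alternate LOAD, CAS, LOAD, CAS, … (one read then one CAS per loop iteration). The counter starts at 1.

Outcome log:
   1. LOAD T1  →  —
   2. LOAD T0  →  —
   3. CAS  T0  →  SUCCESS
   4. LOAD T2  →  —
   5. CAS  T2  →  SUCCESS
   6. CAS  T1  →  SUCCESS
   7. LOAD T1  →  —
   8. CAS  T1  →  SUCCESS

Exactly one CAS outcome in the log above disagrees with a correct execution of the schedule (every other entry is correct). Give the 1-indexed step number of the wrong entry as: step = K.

Reference trace:
step 1: T1 LOAD ⇒ load; ctr=1 reg=1
step 2: T0 LOAD ⇒ load; ctr=1 reg=1
step 3: T0 CAS ⇒ ok; ctr=2 reg=1
step 4: T2 LOAD ⇒ load; ctr=2 reg=2
step 5: T2 CAS ⇒ ok; ctr=3 reg=2
step 6: T1 CAS ⇒ retry; ctr=3 reg=1
step 7: T1 LOAD ⇒ load; ctr=3 reg=3
step 8: T1 CAS ⇒ ok; ctr=4 reg=3
Mismatch at 6.

step = 6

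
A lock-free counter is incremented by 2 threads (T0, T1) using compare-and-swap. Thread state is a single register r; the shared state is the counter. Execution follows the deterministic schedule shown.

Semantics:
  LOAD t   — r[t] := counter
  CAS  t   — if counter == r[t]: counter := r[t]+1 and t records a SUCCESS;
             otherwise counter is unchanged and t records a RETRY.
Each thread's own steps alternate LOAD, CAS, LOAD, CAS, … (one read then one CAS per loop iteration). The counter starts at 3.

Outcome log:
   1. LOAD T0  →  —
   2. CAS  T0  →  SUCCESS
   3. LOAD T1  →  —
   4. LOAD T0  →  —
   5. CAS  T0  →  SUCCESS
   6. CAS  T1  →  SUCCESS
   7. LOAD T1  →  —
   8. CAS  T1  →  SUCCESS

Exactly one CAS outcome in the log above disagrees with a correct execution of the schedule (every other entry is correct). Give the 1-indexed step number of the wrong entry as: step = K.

Reference trace:
1. LOAD T0 → mem=3 r[T0]=3 [LOAD]
2. CAS T0 → mem=4 r[T0]=3 [OK]
3. LOAD T1 → mem=4 r[T1]=4 [LOAD]
4. LOAD T0 → mem=4 r[T0]=4 [LOAD]
5. CAS T0 → mem=5 r[T0]=4 [OK]
6. CAS T1 → mem=5 r[T1]=4 [RETRY]
7. LOAD T1 → mem=5 r[T1]=5 [LOAD]
8. CAS T1 → mem=6 r[T1]=5 [OK]
Log disagrees first at step 6.

step = 6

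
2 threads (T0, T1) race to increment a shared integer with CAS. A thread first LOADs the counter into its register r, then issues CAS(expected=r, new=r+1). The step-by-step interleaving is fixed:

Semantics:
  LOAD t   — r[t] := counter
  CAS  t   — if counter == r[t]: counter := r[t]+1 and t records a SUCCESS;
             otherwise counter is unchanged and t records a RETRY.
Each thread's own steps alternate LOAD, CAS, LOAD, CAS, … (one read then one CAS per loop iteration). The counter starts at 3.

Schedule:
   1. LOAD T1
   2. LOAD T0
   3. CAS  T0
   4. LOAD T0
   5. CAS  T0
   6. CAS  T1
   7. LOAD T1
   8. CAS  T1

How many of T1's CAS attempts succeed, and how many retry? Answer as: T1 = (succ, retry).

[1] T1.load  rd  (counter 3, T1.r 3)
[2] T0.load  rd  (counter 3, T0.r 3)
[3] T0.cas  hit  (counter 4, T0.r 3)
[4] T0.load  rd  (counter 4, T0.r 4)
[5] T0.cas  hit  (counter 5, T0.r 4)
[6] T1.cas  miss  (counter 5, T1.r 3)
[7] T1.load  rd  (counter 5, T1.r 5)
[8] T1.cas  hit  (counter 6, T1.r 5)

T1 = (1, 1)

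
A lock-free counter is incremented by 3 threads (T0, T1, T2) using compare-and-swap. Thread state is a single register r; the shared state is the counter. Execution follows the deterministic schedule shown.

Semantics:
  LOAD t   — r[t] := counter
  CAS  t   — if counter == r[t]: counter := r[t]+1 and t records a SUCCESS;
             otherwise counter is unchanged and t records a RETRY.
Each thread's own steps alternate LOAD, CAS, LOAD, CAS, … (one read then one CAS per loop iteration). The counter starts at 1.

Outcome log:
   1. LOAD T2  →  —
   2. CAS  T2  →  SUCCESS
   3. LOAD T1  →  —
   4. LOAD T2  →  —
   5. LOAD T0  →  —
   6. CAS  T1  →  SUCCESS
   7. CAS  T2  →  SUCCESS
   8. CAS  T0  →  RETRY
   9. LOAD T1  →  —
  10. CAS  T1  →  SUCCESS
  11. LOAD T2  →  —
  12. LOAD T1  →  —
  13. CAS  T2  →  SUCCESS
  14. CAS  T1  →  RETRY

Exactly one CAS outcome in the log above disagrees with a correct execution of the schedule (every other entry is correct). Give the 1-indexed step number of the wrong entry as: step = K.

Correct run:
[1] T2.load  rd  (counter 1, T2.r 1)
[2] T2.cas  hit  (counter 2, T2.r 1)
[3] T1.load  rd  (counter 2, T1.r 2)
[4] T2.load  rd  (counter 2, T2.r 2)
[5] T0.load  rd  (counter 2, T0.r 2)
[6] T1.cas  hit  (counter 3, T1.r 2)
[7] T2.cas  miss  (counter 3, T2.r 2)
[8] T0.cas  miss  (counter 3, T0.r 2)
[9] T1.load  rd  (counter 3, T1.r 3)
[10] T1.cas  hit  (counter 4, T1.r 3)
[11] T2.load  rd  (counter 4, T2.r 4)
[12] T1.load  rd  (counter 4, T1.r 4)
[13] T2.cas  hit  (counter 5, T2.r 4)
[14] T1.cas  miss  (counter 5, T1.r 4)
Log disagrees first at step 7.

step = 7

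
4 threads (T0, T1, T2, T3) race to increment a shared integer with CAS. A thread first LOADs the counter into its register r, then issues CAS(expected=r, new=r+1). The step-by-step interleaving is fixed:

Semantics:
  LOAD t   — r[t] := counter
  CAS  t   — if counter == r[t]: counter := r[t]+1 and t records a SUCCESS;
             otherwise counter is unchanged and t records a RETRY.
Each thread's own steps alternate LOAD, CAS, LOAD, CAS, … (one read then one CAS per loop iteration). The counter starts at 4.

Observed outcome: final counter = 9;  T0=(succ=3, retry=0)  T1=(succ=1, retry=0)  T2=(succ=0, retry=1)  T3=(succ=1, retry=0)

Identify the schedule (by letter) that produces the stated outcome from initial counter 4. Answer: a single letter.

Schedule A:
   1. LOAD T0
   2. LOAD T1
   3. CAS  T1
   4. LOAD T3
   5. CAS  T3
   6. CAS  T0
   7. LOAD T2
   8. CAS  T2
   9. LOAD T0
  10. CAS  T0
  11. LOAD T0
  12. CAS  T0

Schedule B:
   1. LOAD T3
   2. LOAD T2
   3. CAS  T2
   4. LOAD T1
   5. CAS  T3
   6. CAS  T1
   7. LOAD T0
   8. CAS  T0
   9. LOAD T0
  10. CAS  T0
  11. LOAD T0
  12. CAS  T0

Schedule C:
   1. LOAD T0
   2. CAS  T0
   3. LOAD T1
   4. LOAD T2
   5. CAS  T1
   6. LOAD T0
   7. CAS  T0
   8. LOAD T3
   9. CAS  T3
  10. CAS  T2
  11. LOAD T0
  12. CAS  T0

Run C:
   1) LOAD T0:  M=4  r_T0=4
   2) CAS  T0:  M=5  r_T0=4 ✓
   3) LOAD T1:  M=5  r_T1=5
   4) LOAD T2:  M=5  r_T2=5
   5) CAS  T1:  M=6  r_T1=5 ✓
   6) LOAD T0:  M=6  r_T0=6
   7) CAS  T0:  M=7  r_T0=6 ✓
   8) LOAD T3:  M=7  r_T3=7
   9) CAS  T3:  M=8  r_T3=7 ✓
  10) CAS  T2:  M=8  r_T2=5 ✗
  11) LOAD T0:  M=8  r_T0=8
  12) CAS  T0:  M=9  r_T0=8 ✓

C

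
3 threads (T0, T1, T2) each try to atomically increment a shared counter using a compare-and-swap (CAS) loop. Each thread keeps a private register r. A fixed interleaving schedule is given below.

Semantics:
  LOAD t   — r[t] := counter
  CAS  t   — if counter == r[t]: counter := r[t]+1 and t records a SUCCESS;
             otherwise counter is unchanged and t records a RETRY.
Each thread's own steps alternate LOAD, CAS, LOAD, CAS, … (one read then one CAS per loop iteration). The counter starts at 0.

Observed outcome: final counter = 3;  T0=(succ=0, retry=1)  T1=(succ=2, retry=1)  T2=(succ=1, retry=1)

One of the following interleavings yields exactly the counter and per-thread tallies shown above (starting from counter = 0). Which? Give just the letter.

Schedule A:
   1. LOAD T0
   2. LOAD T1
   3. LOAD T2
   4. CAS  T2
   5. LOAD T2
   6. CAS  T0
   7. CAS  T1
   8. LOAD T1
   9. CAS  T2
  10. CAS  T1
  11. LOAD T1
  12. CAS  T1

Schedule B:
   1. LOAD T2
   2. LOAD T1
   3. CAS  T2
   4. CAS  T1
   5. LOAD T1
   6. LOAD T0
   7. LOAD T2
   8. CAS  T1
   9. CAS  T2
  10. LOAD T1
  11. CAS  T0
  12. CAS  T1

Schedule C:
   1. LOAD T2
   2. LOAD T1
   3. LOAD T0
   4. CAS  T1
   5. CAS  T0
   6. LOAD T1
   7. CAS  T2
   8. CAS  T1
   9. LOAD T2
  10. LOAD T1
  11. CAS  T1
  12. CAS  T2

Run B:
[1] T2.load  rd  (counter 0, T2.r 0)
[2] T1.load  rd  (counter 0, T1.r 0)
[3] T2.cas  hit  (counter 1, T2.r 0)
[4] T1.cas  miss  (counter 1, T1.r 0)
[5] T1.load  rd  (counter 1, T1.r 1)
[6] T0.load  rd  (counter 1, T0.r 1)
[7] T2.load  rd  (counter 1, T2.r 1)
[8] T1.cas  hit  (counter 2, T1.r 1)
[9] T2.cas  miss  (counter 2, T2.r 1)
[10] T1.load  rd  (counter 2, T1.r 2)
[11] T0.cas  miss  (counter 2, T0.r 1)
[12] T1.cas  hit  (counter 3, T1.r 2)

B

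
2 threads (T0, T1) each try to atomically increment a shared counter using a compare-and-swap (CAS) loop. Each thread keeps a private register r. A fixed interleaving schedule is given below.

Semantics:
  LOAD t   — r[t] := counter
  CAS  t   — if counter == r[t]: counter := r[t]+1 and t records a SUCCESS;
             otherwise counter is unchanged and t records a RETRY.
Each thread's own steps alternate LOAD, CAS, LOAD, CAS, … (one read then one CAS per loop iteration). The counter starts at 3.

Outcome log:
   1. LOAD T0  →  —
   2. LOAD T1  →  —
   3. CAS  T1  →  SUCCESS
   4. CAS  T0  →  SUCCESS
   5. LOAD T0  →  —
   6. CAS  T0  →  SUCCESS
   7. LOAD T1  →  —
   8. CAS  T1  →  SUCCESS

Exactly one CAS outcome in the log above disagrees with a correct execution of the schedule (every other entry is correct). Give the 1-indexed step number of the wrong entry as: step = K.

step = 4

Re-executing:
step 1: T0 LOAD ⇒ load; ctr=3 reg=3
step 2: T1 LOAD ⇒ load; ctr=3 reg=3
step 3: T1 CAS ⇒ ok; ctr=4 reg=3
step 4: T0 CAS ⇒ retry; ctr=4 reg=3
step 5: T0 LOAD ⇒ load; ctr=4 reg=4
step 6: T0 CAS ⇒ ok; ctr=5 reg=4
step 7: T1 LOAD ⇒ load; ctr=5 reg=5
step 8: T1 CAS ⇒ ok; ctr=6 reg=5
Log disagrees first at step 4.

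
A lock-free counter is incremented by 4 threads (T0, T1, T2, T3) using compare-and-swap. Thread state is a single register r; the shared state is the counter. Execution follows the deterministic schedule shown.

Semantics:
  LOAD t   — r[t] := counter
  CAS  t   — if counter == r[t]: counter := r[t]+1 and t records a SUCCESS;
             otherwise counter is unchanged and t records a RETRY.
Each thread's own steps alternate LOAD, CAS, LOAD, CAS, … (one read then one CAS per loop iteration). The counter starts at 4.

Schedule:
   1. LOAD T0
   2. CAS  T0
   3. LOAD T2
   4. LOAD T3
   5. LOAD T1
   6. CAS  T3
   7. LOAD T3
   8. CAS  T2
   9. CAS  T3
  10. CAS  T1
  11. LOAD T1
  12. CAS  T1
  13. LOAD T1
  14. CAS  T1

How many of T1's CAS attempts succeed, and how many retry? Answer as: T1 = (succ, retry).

[1] T0.load  rd  (counter 4, T0.r 4)
[2] T0.cas  hit  (counter 5, T0.r 4)
[3] T2.load  rd  (counter 5, T2.r 5)
[4] T3.load  rd  (counter 5, T3.r 5)
[5] T1.load  rd  (counter 5, T1.r 5)
[6] T3.cas  hit  (counter 6, T3.r 5)
[7] T3.load  rd  (counter 6, T3.r 6)
[8] T2.cas  miss  (counter 6, T2.r 5)
[9] T3.cas  hit  (counter 7, T3.r 6)
[10] T1.cas  miss  (counter 7, T1.r 5)
[11] T1.load  rd  (counter 7, T1.r 7)
[12] T1.cas  hit  (counter 8, T1.r 7)
[13] T1.load  rd  (counter 8, T1.r 8)
[14] T1.cas  hit  (counter 9, T1.r 8)

T1 = (2, 1)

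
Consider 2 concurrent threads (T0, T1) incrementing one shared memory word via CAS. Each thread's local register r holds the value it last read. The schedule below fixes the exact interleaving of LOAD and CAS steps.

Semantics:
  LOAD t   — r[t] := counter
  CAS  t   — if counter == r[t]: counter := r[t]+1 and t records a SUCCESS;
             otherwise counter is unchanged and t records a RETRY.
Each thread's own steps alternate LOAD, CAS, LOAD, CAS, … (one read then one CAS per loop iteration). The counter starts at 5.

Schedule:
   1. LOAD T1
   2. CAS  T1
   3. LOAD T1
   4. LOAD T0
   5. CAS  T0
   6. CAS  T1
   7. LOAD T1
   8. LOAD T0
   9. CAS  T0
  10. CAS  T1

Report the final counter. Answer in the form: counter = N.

counter = 8

1. LOAD T1 → mem=5 r[T1]=5 [LOAD]
2. CAS T1 → mem=6 r[T1]=5 [OK]
3. LOAD T1 → mem=6 r[T1]=6 [LOAD]
4. LOAD T0 → mem=6 r[T0]=6 [LOAD]
5. CAS T0 → mem=7 r[T0]=6 [OK]
6. CAS T1 → mem=7 r[T1]=6 [RETRY]
7. LOAD T1 → mem=7 r[T1]=7 [LOAD]
8. LOAD T0 → mem=7 r[T0]=7 [LOAD]
9. CAS T0 → mem=8 r[T0]=7 [OK]
10. CAS T1 → mem=8 r[T1]=7 [RETRY]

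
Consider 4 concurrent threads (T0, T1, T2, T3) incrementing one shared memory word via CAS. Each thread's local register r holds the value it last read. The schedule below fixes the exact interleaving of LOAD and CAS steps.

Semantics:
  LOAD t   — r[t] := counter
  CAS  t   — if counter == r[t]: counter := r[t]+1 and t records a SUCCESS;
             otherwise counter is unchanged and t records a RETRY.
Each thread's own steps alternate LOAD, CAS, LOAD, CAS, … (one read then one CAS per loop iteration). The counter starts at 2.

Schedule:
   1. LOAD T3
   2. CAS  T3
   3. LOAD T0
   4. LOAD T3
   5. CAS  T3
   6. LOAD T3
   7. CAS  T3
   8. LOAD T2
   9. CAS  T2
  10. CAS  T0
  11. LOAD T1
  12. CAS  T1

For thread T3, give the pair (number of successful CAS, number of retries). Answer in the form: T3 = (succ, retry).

T3 = (3, 0)

step 1: T3 LOAD ⇒ load; ctr=2 reg=2
step 2: T3 CAS ⇒ ok; ctr=3 reg=2
step 3: T0 LOAD ⇒ load; ctr=3 reg=3
step 4: T3 LOAD ⇒ load; ctr=3 reg=3
step 5: T3 CAS ⇒ ok; ctr=4 reg=3
step 6: T3 LOAD ⇒ load; ctr=4 reg=4
step 7: T3 CAS ⇒ ok; ctr=5 reg=4
step 8: T2 LOAD ⇒ load; ctr=5 reg=5
step 9: T2 CAS ⇒ ok; ctr=6 reg=5
step 10: T0 CAS ⇒ retry; ctr=6 reg=3
step 11: T1 LOAD ⇒ load; ctr=6 reg=6
step 12: T1 CAS ⇒ ok; ctr=7 reg=6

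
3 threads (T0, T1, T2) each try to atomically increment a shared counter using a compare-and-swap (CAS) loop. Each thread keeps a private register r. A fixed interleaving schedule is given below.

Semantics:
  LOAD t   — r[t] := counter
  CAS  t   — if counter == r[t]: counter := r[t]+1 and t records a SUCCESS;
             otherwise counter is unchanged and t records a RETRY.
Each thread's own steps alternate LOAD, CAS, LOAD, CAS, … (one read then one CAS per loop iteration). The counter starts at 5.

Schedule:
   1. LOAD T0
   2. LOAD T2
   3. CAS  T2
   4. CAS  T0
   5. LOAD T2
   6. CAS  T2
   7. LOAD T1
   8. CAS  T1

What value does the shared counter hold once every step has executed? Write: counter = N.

counter = 8

T0 LOAD — after: cnt=5, r=5 — load
T2 LOAD — after: cnt=5, r=5 — load
T2 CAS — after: cnt=6, r=5 — ok
T0 CAS — after: cnt=6, r=5 — retry
T2 LOAD — after: cnt=6, r=6 — load
T2 CAS — after: cnt=7, r=6 — ok
T1 LOAD — after: cnt=7, r=7 — load
T1 CAS — after: cnt=8, r=7 — ok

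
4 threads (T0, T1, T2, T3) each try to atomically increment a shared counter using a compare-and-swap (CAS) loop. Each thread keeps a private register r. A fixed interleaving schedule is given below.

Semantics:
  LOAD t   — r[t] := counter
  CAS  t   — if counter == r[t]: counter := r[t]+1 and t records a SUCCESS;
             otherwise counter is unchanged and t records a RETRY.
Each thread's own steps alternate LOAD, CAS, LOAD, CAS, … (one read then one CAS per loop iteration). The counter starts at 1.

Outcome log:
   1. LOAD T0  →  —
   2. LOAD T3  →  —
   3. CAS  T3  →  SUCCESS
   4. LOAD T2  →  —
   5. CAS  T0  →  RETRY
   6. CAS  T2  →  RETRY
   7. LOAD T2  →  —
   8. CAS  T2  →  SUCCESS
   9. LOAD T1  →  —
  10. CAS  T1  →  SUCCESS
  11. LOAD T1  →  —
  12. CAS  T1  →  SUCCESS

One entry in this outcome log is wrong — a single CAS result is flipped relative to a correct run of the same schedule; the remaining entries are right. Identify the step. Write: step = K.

step = 6

Re-executing:
[1] T0.load  rd  (counter 1, T0.r 1)
[2] T3.load  rd  (counter 1, T3.r 1)
[3] T3.cas  hit  (counter 2, T3.r 1)
[4] T2.load  rd  (counter 2, T2.r 2)
[5] T0.cas  miss  (counter 2, T0.r 1)
[6] T2.cas  hit  (counter 3, T2.r 2)
[7] T2.load  rd  (counter 3, T2.r 3)
[8] T2.cas  hit  (counter 4, T2.r 3)
[9] T1.load  rd  (counter 4, T1.r 4)
[10] T1.cas  hit  (counter 5, T1.r 4)
[11] T1.load  rd  (counter 5, T1.r 5)
[12] T1.cas  hit  (counter 6, T1.r 5)
Mismatch at 6.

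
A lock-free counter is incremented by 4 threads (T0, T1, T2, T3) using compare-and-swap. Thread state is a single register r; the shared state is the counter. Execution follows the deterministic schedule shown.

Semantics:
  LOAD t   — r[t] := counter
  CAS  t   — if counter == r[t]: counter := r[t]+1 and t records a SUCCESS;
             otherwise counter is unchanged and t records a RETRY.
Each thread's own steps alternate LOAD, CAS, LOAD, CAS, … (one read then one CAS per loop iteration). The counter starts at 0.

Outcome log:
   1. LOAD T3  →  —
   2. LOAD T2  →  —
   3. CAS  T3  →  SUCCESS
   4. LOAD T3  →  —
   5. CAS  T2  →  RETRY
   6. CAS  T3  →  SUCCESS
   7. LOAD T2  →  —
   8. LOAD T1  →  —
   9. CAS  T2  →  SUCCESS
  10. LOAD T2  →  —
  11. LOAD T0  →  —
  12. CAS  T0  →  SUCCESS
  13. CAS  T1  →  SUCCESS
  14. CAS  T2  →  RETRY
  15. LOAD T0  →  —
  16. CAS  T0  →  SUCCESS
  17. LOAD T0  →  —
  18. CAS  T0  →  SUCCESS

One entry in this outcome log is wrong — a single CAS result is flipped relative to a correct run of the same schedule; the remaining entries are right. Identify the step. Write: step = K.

Correct run:
step 1: T3 LOAD ⇒ load; ctr=0 reg=0
step 2: T2 LOAD ⇒ load; ctr=0 reg=0
step 3: T3 CAS ⇒ ok; ctr=1 reg=0
step 4: T3 LOAD ⇒ load; ctr=1 reg=1
step 5: T2 CAS ⇒ retry; ctr=1 reg=0
step 6: T3 CAS ⇒ ok; ctr=2 reg=1
step 7: T2 LOAD ⇒ load; ctr=2 reg=2
step 8: T1 LOAD ⇒ load; ctr=2 reg=2
step 9: T2 CAS ⇒ ok; ctr=3 reg=2
step 10: T2 LOAD ⇒ load; ctr=3 reg=3
step 11: T0 LOAD ⇒ load; ctr=3 reg=3
step 12: T0 CAS ⇒ ok; ctr=4 reg=3
step 13: T1 CAS ⇒ retry; ctr=4 reg=2
step 14: T2 CAS ⇒ retry; ctr=4 reg=3
step 15: T0 LOAD ⇒ load; ctr=4 reg=4
step 16: T0 CAS ⇒ ok; ctr=5 reg=4
step 17: T0 LOAD ⇒ load; ctr=5 reg=5
step 18: T0 CAS ⇒ ok; ctr=6 reg=5
Mismatch at 13.

step = 13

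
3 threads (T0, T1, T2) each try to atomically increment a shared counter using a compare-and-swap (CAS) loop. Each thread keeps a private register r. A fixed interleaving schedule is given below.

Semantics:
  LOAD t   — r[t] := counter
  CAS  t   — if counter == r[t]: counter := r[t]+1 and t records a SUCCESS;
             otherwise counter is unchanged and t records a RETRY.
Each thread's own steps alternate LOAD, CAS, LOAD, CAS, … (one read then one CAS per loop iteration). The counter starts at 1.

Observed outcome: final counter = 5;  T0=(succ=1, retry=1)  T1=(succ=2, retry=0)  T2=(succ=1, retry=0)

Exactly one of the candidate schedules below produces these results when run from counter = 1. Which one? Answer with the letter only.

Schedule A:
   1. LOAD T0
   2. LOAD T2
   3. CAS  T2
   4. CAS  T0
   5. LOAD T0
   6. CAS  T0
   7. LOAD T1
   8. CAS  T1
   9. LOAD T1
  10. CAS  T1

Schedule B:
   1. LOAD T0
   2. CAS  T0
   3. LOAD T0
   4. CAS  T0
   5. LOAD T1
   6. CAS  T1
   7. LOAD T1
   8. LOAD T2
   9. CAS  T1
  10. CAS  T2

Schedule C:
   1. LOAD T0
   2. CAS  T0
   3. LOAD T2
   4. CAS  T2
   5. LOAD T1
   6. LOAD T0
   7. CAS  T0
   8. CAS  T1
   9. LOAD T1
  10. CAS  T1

Run A:
   1) LOAD T0:  M=1  r_T0=1
   2) LOAD T2:  M=1  r_T2=1
   3) CAS  T2:  M=2  r_T2=1 ✓
   4) CAS  T0:  M=2  r_T0=1 ✗
   5) LOAD T0:  M=2  r_T0=2
   6) CAS  T0:  M=3  r_T0=2 ✓
   7) LOAD T1:  M=3  r_T1=3
   8) CAS  T1:  M=4  r_T1=3 ✓
   9) LOAD T1:  M=4  r_T1=4
  10) CAS  T1:  M=5  r_T1=4 ✓

A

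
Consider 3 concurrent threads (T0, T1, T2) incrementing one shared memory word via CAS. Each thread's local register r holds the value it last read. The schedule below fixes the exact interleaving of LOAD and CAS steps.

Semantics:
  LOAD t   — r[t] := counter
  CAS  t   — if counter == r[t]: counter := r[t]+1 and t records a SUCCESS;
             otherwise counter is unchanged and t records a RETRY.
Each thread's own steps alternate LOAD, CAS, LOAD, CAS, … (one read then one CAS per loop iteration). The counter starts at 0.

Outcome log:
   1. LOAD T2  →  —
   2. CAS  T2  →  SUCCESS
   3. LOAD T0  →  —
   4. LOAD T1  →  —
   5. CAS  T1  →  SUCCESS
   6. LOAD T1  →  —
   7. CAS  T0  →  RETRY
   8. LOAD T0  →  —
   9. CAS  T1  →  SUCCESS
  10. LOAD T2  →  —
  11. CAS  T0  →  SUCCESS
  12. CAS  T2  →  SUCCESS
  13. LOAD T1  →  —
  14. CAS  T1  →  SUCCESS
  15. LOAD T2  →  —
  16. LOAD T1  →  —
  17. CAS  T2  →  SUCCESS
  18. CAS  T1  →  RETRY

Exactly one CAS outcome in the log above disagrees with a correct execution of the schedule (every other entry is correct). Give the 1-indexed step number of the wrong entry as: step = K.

step = 11

Correct run:
   1) LOAD T2:  M=0  r_T2=0
   2) CAS  T2:  M=1  r_T2=0 ✓
   3) LOAD T0:  M=1  r_T0=1
   4) LOAD T1:  M=1  r_T1=1
   5) CAS  T1:  M=2  r_T1=1 ✓
   6) LOAD T1:  M=2  r_T1=2
   7) CAS  T0:  M=2  r_T0=1 ✗
   8) LOAD T0:  M=2  r_T0=2
   9) CAS  T1:  M=3  r_T1=2 ✓
  10) LOAD T2:  M=3  r_T2=3
  11) CAS  T0:  M=3  r_T0=2 ✗
  12) CAS  T2:  M=4  r_T2=3 ✓
  13) LOAD T1:  M=4  r_T1=4
  14) CAS  T1:  M=5  r_T1=4 ✓
  15) LOAD T2:  M=5  r_T2=5
  16) LOAD T1:  M=5  r_T1=5
  17) CAS  T2:  M=6  r_T2=5 ✓
  18) CAS  T1:  M=6  r_T1=5 ✗
Log disagrees first at step 11.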